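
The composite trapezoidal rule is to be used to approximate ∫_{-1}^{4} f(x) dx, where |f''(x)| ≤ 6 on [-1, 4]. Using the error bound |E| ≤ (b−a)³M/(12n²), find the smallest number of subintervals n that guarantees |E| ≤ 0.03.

Need 750/(12n²) ≤ 0.03.
n² ≥ 750/(12·0.03) = 2083.33 ⇒ n ≥ 45.6435, so the smallest n is 46.

46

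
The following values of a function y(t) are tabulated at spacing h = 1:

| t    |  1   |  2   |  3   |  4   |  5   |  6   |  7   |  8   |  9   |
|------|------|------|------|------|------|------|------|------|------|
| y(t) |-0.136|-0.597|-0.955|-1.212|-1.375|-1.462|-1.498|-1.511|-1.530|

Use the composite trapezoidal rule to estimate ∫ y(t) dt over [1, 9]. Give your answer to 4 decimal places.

h = 1, n = 8.
(h/2)·[y₀ + 2y₁ + 2y₂ + 2y₃ + 2y₄ + 2y₅ + 2y₆ + 2y₇ + y₈] = 0.5·(-18.886) = -9.4430.

-9.4430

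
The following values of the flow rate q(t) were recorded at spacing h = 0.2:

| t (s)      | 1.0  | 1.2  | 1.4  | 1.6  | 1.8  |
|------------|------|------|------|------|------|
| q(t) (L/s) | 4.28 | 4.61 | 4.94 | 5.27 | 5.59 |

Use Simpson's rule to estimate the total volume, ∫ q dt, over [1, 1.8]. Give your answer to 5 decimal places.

h = 0.2, n = 4.
(h/3)·[y₀ + 4y₁ + 2y₂ + 4y₃ + y₄] = 0.066667·(59.27) = 3.95133.

3.95133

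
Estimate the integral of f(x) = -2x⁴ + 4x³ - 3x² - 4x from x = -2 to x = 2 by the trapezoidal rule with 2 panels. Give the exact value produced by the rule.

-88

h = (2 − (-2))/2 = 2.
Nodes x₀,…,x₂ = -2, 0, 2.
f(x) = -2x⁴ + 4x³ - 3x² - 4x: f₀=-68, f₁=0, f₂=-20.
(h/2)·[f₀ + 2f₁ + f₂] = 1·(-88) = -88.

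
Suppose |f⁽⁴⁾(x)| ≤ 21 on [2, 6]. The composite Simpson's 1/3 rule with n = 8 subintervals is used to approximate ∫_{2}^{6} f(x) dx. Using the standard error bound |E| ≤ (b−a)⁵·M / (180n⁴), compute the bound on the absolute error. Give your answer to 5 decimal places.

|E| ≤ (4)⁵·21 / (180·8⁴) = 21504/737280 = 0.02917.

0.02917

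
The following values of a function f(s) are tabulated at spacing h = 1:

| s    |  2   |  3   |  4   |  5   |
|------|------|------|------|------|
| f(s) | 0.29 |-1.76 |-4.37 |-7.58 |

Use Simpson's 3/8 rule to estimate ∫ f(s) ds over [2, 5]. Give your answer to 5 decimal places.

h = 1, n = 3.
(3h/8)·[y₀ + 3y₁ + 3y₂ + y₃] = 0.375·(-25.68) = -9.63000.

-9.63000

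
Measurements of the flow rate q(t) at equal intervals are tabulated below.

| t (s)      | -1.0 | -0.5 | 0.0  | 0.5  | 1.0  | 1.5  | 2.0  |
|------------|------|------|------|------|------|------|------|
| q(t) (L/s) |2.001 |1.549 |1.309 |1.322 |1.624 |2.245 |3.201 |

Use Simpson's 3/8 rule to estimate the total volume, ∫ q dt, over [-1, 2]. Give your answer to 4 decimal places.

5.2551

h = 0.5, n = 6.
(3h/8)·[y₀ + 3y₁ + 3y₂ + 2y₃ + 3y₄ + 3y₅ + y₆] = 0.1875·(28.027) = 5.2551.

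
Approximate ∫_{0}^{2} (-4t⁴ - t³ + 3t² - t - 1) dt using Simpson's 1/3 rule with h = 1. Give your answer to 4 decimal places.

h = (2 − 0)/2 = 1.
Nodes t₀,…,t₂ = 0, 1, 2.
f(t) = -4t⁴ - t³ + 3t² - t - 1: f₀=-1, f₁=-4, f₂=-63.
(h/3)·[f₀ + 4f₁ + f₂] = 0.333333·(-80) = -26.6667.

-26.6667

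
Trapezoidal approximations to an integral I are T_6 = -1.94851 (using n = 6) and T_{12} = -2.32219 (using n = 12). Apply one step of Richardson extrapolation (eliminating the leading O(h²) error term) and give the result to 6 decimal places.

R = (4·T_{12} − T_6) / 3 = (4·(-2.32219) − (-1.94851))/3 = (-7.34025)/3 = -2.446750.

-2.446750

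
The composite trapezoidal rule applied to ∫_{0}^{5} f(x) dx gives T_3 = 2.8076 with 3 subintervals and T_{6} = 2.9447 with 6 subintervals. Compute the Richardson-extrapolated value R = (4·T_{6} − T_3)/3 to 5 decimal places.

2.99040

R = (4·T_{6} − T_3) / 3 = (4·2.9447 − 2.8076)/3 = (8.9712)/3 = 2.99040.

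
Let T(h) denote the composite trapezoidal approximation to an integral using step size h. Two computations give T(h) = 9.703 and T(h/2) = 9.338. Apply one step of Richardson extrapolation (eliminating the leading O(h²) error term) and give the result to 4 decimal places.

9.2163

R = (4·T(h/2) − T(h)) / 3 = (4·9.338 − 9.703)/3 = (27.649)/3 = 9.2163.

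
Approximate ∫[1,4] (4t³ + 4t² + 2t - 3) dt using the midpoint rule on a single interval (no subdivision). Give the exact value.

M = (b−a)·f(2.5) = 3·(89.5) = 268.5.

268.5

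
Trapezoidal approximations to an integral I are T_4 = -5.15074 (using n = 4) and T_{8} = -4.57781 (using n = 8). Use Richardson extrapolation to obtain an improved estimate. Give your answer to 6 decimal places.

R = (4·T_{8} − T_4) / 3 = (4·(-4.57781) − (-5.15074))/3 = (-13.16050)/3 = -4.386833.

-4.386833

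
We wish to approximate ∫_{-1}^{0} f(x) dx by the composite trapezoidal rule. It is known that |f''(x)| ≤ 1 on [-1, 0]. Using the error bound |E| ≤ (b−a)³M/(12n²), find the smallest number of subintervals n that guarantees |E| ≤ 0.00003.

Need 1/(12n²) ≤ 0.00003.
n² ≥ 1/(12·0.00003) = 2777.78 ⇒ n ≥ 52.7046, so the smallest n is 53.

53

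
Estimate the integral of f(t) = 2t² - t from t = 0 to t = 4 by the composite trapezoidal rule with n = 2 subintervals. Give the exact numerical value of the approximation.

40

h = (4 − 0)/2 = 2.
Nodes t₀,…,t₂ = 0, 2, 4.
f(t) = 2t² - t: f₀=0, f₁=6, f₂=28.
(h/2)·[f₀ + 2f₁ + f₂] = 1·(40) = 40.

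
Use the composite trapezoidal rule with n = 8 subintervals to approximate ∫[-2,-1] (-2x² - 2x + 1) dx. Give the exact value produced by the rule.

-0.671875

h = (-1 − (-2))/8 = 0.125.
Nodes x₀,…,x₈ = -2, -1.875, -1.75, -1.625, -1.5, -1.375, -1.25, -1.125, -1.
f(x) = -2x² - 2x + 1: f₀=-3, f₁=-2.28125, f₂=-1.625, f₃=-1.03125, f₄=-0.5, f₅=-0.03125, f₆=0.375, f₇=0.71875, f₈=1.
(h/2)·[f₀ + 2f₁ + 2f₂ + 2f₃ + 2f₄ + 2f₅ + 2f₆ + 2f₇ + f₈] = 0.0625·(-10.75) = -0.671875.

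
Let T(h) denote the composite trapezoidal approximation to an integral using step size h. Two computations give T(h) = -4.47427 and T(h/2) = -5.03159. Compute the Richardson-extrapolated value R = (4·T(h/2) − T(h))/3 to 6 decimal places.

-5.217363

R = (4·T(h/2) − T(h)) / 3 = (4·(-5.03159) − (-4.47427))/3 = (-15.65209)/3 = -5.217363.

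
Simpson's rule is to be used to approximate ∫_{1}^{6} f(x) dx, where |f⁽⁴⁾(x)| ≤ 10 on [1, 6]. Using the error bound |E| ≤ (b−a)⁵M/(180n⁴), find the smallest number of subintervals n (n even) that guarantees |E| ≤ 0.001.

22

Need 31250/(180n⁴) ≤ 0.001.
n⁴ ≥ 31250/(180·0.001) = 173611 ⇒ n ≥ 20.4124, so the smallest even n is 22. (n must be even for Simpson's rule.)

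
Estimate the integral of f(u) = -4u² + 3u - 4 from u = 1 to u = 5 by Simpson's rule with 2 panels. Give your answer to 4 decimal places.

h = (5 − 1)/2 = 2.
Nodes u₀,…,u₂ = 1, 3, 5.
f(u) = -4u² + 3u - 4: f₀=-5, f₁=-31, f₂=-89.
(h/3)·[f₀ + 4f₁ + f₂] = 0.666667·(-218) = -145.3333.

-145.3333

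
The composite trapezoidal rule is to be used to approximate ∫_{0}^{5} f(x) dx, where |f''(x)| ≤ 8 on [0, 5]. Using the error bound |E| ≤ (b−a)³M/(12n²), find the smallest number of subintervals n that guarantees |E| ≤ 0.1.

Need 1000/(12n²) ≤ 0.1.
n² ≥ 1000/(12·0.1) = 833.333 ⇒ n ≥ 28.8675, so the smallest n is 29.

29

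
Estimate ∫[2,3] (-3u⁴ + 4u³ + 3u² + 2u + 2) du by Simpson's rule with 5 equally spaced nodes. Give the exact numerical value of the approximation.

-35.6015625

h = (3 − 2)/4 = 0.25.
Nodes u₀,…,u₄ = 2, 2.25, 2.5, 2.75, 3.
f(u) = -3u⁴ + 4u³ + 3u² + 2u + 2: f₀=2, f₁=-9.63671875, f₂=-28.9375, f₃=-58.19921875, f₄=-100.
(h/3)·[f₀ + 4f₁ + 2f₂ + 4f₃ + f₄] = 0.083333·(-427.21875) = -35.6015625.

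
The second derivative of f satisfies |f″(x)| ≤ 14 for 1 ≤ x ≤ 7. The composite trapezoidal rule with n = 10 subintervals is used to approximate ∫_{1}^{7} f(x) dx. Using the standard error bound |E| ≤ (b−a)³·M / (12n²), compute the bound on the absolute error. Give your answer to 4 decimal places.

2.5200

|E| ≤ (6)³·14 / (12·10²) = 3024/1200 = 2.5200.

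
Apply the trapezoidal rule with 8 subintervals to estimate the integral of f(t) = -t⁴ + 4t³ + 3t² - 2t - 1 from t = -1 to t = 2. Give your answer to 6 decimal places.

h = (2 − (-1))/8 = 0.375.
Nodes t₀,…,t₈ = -1, -0.625, -0.25, 0.125, 0.5, 0.875, 1.25, 1.625, 2.
f(t) = -t⁴ + 4t³ + 3t² - 2t - 1: f₀=-1, f₁=0.292724609375, f₂=-0.37890625, f₃=-1.195556640625, f₄=-0.8125, f₅=1.640380859375, f₆=6.55859375, f₇=13.863037109375, f₈=23.
(h/2)·[f₀ + 2f₁ + 2f₂ + 2f₃ + 2f₄ + 2f₅ + 2f₆ + 2f₇ + f₈] = 0.1875·(61.935546875) = 11.612915.

11.612915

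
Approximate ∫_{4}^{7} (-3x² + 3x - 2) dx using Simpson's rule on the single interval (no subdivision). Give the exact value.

S = (b−a)/6 · [f(4) + 4f(5.5) + f(7)] = 0.5·[(-38) + 4·(-76.25) + (-128)] = -235.5.

-235.5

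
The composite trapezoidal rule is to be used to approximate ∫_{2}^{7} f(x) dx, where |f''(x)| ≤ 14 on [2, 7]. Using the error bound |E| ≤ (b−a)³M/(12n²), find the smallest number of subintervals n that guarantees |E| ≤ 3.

Need 1750/(12n²) ≤ 3.
n² ≥ 1750/(12·3) = 48.6111 ⇒ n ≥ 6.9722, so the smallest n is 7.

7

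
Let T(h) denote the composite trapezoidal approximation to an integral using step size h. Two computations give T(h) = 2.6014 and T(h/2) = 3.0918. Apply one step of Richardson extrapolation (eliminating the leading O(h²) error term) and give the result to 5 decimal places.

R = (4·T(h/2) − T(h)) / 3 = (4·3.0918 − 2.6014)/3 = (9.7658)/3 = 3.25527.

3.25527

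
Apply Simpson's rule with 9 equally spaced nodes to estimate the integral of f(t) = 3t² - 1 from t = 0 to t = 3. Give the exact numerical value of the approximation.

h = (3 − 0)/8 = 0.375.
Nodes t₀,…,t₈ = 0, 0.375, 0.75, 1.125, 1.5, 1.875, 2.25, 2.625, 3.
f(t) = 3t² - 1: f₀=-1, f₁=-0.578125, f₂=0.6875, f₃=2.796875, f₄=5.75, f₅=9.546875, f₆=14.1875, f₇=19.671875, f₈=26.
(h/3)·[f₀ + 4f₁ + 2f₂ + 4f₃ + 2f₄ + 4f₅ + 2f₆ + 4f₇ + f₈] = 0.125·(192) = 24.

24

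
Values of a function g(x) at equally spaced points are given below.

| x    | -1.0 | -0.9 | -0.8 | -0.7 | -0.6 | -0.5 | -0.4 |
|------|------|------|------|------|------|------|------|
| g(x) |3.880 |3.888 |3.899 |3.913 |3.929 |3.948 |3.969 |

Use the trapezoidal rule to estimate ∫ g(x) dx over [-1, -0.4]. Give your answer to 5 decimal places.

2.35015

h = 0.1, n = 6.
(h/2)·[y₀ + 2y₁ + 2y₂ + 2y₃ + 2y₄ + 2y₅ + y₆] = 0.05·(47.003) = 2.35015.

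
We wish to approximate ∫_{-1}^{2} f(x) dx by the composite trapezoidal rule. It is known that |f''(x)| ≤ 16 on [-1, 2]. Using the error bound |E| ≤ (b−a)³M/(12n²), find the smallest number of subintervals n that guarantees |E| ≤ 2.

Need 432/(12n²) ≤ 2.
n² ≥ 432/(12·2) = 18 ⇒ n ≥ 4.2426, so the smallest n is 5.

5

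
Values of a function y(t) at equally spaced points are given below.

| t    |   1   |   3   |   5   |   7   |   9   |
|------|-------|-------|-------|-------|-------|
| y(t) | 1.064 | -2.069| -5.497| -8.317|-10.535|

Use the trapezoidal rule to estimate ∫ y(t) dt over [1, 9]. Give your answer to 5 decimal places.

-41.23700

h = 2, n = 4.
(h/2)·[y₀ + 2y₁ + 2y₂ + 2y₃ + y₄] = 1·(-41.237) = -41.23700.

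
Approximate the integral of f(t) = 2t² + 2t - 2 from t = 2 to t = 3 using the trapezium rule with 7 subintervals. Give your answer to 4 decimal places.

15.6735

h = (3 − 2)/7 = 0.142857.
Nodes t₀,…,t₇ = 2, 2.142857, 2.285714, 2.428571, 2.571429, 2.714286, 2.857143, 3.
f(t) = 2t² + 2t - 2: f₀=10, f₁=11.469388, f₂=13.020408, f₃=14.653061, f₄=16.367347, f₅=18.163265, f₆=20.040816, f₇=22.
(h/2)·[f₀ + 2f₁ + 2f₂ + 2f₃ + 2f₄ + 2f₅ + 2f₆ + f₇] = 0.071429·(219.428571) = 15.6735.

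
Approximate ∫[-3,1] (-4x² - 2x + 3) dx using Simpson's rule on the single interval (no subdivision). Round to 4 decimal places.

S = (b−a)/6 · [f(-3) + 4f(-1) + f(1)] = 0.666667·[(-27) + 4·1 + (-3)] = -17.3333.

-17.3333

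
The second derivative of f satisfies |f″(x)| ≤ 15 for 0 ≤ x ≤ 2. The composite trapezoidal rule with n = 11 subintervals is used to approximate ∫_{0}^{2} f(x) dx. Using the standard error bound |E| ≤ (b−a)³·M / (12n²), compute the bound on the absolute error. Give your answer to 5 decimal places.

0.08264

|E| ≤ (2)³·15 / (12·11²) = 120/1452 = 0.08264.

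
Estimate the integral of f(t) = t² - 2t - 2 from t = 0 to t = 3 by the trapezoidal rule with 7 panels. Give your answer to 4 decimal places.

h = (3 − 0)/7 = 0.428571.
Nodes t₀,…,t₇ = 0, 0.428571, 0.857143, 1.285714, 1.714286, 2.142857, 2.571429, 3.
f(t) = t² - 2t - 2: f₀=-2, f₁=-2.673469, f₂=-2.979592, f₃=-2.918367, f₄=-2.489796, f₅=-1.693878, f₆=-0.530612, f₇=1.
(h/2)·[f₀ + 2f₁ + 2f₂ + 2f₃ + 2f₄ + 2f₅ + 2f₆ + f₇] = 0.214286·(-27.571429) = -5.9082.

-5.9082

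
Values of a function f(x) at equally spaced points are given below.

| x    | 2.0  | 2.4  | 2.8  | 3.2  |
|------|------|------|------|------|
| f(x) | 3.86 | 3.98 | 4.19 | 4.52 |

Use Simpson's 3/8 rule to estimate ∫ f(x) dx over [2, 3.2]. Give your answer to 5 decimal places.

h = 0.4, n = 3.
(3h/8)·[y₀ + 3y₁ + 3y₂ + y₃] = 0.15·(32.89) = 4.93350.

4.93350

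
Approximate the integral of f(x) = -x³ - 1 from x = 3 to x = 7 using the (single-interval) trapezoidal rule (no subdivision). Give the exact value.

T = (b−a)/2 · [f(3) + f(7)] = 2·[(-28) + (-344)] = -744.

-744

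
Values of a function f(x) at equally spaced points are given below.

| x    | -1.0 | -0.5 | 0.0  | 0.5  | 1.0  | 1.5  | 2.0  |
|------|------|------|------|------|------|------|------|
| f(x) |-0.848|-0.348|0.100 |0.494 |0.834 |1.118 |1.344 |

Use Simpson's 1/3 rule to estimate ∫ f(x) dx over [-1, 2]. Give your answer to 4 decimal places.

h = 0.5, n = 6.
(h/3)·[y₀ + 4y₁ + 2y₂ + 4y₃ + 2y₄ + 4y₅ + y₆] = 0.166667·(7.420) = 1.2367.

1.2367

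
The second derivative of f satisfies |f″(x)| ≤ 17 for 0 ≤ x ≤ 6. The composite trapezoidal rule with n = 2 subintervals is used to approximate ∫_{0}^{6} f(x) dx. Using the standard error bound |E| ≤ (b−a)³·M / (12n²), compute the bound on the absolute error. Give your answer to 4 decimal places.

76.5000

|E| ≤ (6)³·17 / (12·2²) = 3672/48 = 76.5000.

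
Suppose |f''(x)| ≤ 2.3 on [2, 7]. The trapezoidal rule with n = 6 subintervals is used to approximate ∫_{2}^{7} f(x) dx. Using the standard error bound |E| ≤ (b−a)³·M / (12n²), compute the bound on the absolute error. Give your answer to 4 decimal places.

0.6655

|E| ≤ (5)³·2.3 / (12·6²) = 287.5/432 = 0.6655.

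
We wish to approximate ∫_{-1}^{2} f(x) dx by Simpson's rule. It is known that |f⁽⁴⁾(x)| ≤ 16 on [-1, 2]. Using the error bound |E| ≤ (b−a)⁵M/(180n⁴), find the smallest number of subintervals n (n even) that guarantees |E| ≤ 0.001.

Need 3888/(180n⁴) ≤ 0.001.
n⁴ ≥ 3888/(180·0.001) = 21600 ⇒ n ≥ 12.1231, so the smallest even n is 14. (n must be even for Simpson's rule.)

14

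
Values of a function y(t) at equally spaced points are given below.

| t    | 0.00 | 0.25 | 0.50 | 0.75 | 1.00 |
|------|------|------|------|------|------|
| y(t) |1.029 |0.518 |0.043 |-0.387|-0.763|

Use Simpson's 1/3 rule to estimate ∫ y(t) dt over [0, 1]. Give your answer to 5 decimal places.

h = 0.25, n = 4.
(h/3)·[y₀ + 4y₁ + 2y₂ + 4y₃ + y₄] = 0.083333·(0.876) = 0.07300.

0.07300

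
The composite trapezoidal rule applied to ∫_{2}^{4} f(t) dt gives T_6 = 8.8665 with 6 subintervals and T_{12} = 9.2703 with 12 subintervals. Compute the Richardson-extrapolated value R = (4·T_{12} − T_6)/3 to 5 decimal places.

9.40490

R = (4·T_{12} − T_6) / 3 = (4·9.2703 − 8.8665)/3 = (28.2147)/3 = 9.40490.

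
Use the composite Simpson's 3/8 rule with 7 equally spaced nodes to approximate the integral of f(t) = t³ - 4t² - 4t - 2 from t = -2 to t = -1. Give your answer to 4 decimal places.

h = (-1 − (-2))/6 = 0.166667.
Nodes t₀,…,t₆ = -2, -1.833333, -1.666667, -1.5, -1.333333, -1.166667, -1.
f(t) = t³ - 4t² - 4t - 2: f₀=-18, f₁=-14.273148, f₂=-11.074074, f₃=-8.375, f₄=-6.148148, f₅=-4.365741, f₆=-3.
(3h/8)·[f₀ + 3f₁ + 3f₂ + 2f₃ + 3f₄ + 3f₅ + f₆] = 0.0625·(-145.333333) = -9.0833.

-9.0833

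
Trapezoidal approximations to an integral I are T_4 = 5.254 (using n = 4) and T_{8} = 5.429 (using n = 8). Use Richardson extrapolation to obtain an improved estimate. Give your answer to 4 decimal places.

5.4873

R = (4·T_{8} − T_4) / 3 = (4·5.429 − 5.254)/3 = (16.462)/3 = 5.4873.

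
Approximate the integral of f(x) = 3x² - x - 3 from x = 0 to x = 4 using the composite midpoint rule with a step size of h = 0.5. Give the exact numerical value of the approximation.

43.75

h = (4 − 0)/8 = 0.5.
Midpoints m₁,…,m₈ = 0.25, 0.75, 1.25, 1.75, 2.25, 2.75, 3.25, 3.75.
f(m₁)=-3.0625, f(m₂)=-2.0625, f(m₃)=0.4375, f(m₄)=4.4375, f(m₅)=9.9375, f(m₆)=16.9375, f(m₇)=25.4375, f(m₈)=35.4375.
h·[f(m₁) + f(m₂) + f(m₃) + f(m₄) + f(m₅) + f(m₆) + f(m₇) + f(m₈)] = 0.5·(87.5) = 43.75.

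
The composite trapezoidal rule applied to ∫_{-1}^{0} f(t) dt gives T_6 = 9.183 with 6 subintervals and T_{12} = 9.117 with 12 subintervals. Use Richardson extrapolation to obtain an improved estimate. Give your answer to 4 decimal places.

9.0950

R = (4·T_{12} − T_6) / 3 = (4·9.117 − 9.183)/3 = (27.285)/3 = 9.0950.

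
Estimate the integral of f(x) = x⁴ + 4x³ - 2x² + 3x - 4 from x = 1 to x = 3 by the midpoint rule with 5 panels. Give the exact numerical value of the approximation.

113.78816

h = (3 − 1)/5 = 0.4.
Midpoints m₁,…,m₅ = 1.2, 1.6, 2, 2.4, 2.8.
f(m₁)=5.7056, f(m₂)=18.6176, f(m₃)=42, f(m₄)=80.1536, f(m₅)=137.9936.
h·[f(m₁) + f(m₂) + f(m₃) + f(m₄) + f(m₅)] = 0.4·(284.4704) = 113.78816.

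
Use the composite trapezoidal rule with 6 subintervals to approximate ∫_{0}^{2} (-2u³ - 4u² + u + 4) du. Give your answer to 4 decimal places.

-9.0370

h = (2 − 0)/6 = 0.333333.
Nodes u₀,…,u₆ = 0, 0.333333, 0.666667, 1, 1.333333, 1.666667, 2.
f(u) = -2u³ - 4u² + u + 4: f₀=4, f₁=3.814815, f₂=2.296296, f₃=-1, f₄=-6.518519, f₅=-14.703704, f₆=-26.
(h/2)·[f₀ + 2f₁ + 2f₂ + 2f₃ + 2f₄ + 2f₅ + f₆] = 0.166667·(-54.222222) = -9.0370.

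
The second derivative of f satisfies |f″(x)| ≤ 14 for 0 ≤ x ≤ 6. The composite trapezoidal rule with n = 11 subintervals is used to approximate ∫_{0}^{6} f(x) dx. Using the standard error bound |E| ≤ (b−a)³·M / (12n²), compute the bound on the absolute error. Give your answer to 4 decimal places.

2.0826

|E| ≤ (6)³·14 / (12·11²) = 3024/1452 = 2.0826.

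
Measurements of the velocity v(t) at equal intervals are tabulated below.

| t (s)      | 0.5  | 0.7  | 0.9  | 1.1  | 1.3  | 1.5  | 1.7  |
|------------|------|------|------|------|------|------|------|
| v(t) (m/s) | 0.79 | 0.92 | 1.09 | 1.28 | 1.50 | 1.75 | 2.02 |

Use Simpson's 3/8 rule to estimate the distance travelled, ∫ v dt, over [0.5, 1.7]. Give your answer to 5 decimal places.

1.58625

h = 0.2, n = 6.
(3h/8)·[y₀ + 3y₁ + 3y₂ + 2y₃ + 3y₄ + 3y₅ + y₆] = 0.075·(21.15) = 1.58625.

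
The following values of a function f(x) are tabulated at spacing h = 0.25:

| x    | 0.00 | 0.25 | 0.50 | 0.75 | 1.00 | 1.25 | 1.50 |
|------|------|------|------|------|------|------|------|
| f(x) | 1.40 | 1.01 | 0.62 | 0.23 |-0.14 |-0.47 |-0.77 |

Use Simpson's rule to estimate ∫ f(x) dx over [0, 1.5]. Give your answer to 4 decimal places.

0.3892

h = 0.25, n = 6.
(h/3)·[y₀ + 4y₁ + 2y₂ + 4y₃ + 2y₄ + 4y₅ + y₆] = 0.083333·(4.67) = 0.3892.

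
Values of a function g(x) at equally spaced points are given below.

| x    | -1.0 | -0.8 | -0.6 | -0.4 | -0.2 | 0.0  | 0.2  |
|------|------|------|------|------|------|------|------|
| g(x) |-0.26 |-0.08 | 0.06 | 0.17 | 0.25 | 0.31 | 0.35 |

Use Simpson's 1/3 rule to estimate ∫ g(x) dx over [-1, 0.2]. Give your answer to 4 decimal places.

h = 0.2, n = 6.
(h/3)·[y₀ + 4y₁ + 2y₂ + 4y₃ + 2y₄ + 4y₅ + y₆] = 0.066667·(2.31) = 0.1540.

0.1540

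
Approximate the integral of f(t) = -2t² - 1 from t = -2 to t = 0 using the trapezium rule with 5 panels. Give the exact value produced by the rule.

h = (0 − (-2))/5 = 0.4.
Nodes t₀,…,t₅ = -2, -1.6, -1.2, -0.8, -0.4, 0.
f(t) = -2t² - 1: f₀=-9, f₁=-6.12, f₂=-3.88, f₃=-2.28, f₄=-1.32, f₅=-1.
(h/2)·[f₀ + 2f₁ + 2f₂ + 2f₃ + 2f₄ + f₅] = 0.2·(-37.2) = -7.44.

-7.44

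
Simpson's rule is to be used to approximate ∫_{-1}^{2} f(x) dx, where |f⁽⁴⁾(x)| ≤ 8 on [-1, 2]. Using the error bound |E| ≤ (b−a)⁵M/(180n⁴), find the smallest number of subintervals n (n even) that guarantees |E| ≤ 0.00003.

26

Need 1944/(180n⁴) ≤ 0.00003.
n⁴ ≥ 1944/(180·0.00003) = 360000 ⇒ n ≥ 24.4949, so the smallest even n is 26. (n must be even for Simpson's rule.)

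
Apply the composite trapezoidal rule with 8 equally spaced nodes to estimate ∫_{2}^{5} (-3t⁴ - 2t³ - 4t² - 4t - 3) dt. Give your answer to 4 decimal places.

-2391.0756

h = (5 − 2)/7 = 0.428571.
Nodes t₀,…,t₇ = 2, 2.428571, 2.857143, 3.285714, 3.714286, 4.142857, 4.571429, 5.
f(t) = -3t⁴ - 2t³ - 4t² - 4t - 3: f₀=-91, f₁=-169.311120, f₂=-293.645564, f₃=-479.926697, f₄=-746.506872, f₅=-1114.167430, f₆=-1606.118701, f₇=-2248.
(h/2)·[f₀ + 2f₁ + 2f₂ + 2f₃ + 2f₄ + 2f₅ + 2f₆ + f₇] = 0.214286·(-11158.352770) = -2391.0756.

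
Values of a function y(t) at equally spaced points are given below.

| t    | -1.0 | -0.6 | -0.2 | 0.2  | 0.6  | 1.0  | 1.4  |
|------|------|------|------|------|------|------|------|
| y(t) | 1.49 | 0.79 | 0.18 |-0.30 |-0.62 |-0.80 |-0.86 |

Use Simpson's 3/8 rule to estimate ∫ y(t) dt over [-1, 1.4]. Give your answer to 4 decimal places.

h = 0.4, n = 6.
(3h/8)·[y₀ + 3y₁ + 3y₂ + 2y₃ + 3y₄ + 3y₅ + y₆] = 0.15·(-1.32) = -0.1980.

-0.1980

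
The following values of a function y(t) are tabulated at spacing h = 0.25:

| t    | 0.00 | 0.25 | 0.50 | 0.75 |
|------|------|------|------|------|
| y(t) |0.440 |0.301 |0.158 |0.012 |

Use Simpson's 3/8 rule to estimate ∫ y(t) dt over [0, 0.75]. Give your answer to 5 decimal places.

0.17147

h = 0.25, n = 3.
(3h/8)·[y₀ + 3y₁ + 3y₂ + y₃] = 0.09375·(1.829) = 0.17147.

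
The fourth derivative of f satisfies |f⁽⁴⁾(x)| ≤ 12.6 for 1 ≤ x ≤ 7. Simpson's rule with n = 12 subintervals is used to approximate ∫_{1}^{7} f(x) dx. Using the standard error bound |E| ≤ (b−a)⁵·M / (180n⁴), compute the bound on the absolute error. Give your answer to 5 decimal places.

|E| ≤ (6)⁵·12.6 / (180·12⁴) = 97977.6/3732480 = 0.02625.

0.02625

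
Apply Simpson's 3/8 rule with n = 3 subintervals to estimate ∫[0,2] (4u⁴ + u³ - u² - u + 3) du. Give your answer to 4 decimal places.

h = (2 − 0)/3 = 0.666667.
Nodes u₀,…,u₃ = 0, 0.666667, 1.333333, 2.
f(u) = 4u⁴ + u³ - u² - u + 3: f₀=3, f₁=2.975309, f₂=14.901235, f₃=69.
(3h/8)·[f₀ + 3f₁ + 3f₂ + f₃] = 0.25·(125.629630) = 31.4074.

31.4074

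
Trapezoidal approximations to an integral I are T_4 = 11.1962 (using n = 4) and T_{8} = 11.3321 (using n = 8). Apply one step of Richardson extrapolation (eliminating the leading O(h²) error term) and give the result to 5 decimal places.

R = (4·T_{8} − T_4) / 3 = (4·11.3321 − 11.1962)/3 = (34.1322)/3 = 11.37740.

11.37740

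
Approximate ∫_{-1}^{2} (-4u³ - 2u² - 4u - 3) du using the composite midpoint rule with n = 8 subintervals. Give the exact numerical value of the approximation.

-35.71875

h = (2 − (-1))/8 = 0.375.
Midpoints m₁,…,m₈ = -0.8125, -0.4375, -0.0625, 0.3125, 0.6875, 1.0625, 1.4375, 1.8125.
f(m₁)=1.0751953125, f(m₂)=-1.2978515625, f(m₃)=-2.7568359375, f(m₄)=-4.5673828125, f(m₅)=-7.9951171875, f(m₆)=-14.3056640625, f(m₇)=-24.7646484375, f(m₈)=-40.6376953125.
h·[f(m₁) + f(m₂) + f(m₃) + f(m₄) + f(m₅) + f(m₆) + f(m₇) + f(m₈)] = 0.375·(-95.25) = -35.71875.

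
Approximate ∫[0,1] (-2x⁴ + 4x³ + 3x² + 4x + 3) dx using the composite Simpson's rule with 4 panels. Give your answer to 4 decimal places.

h = (1 − 0)/4 = 0.25.
Nodes x₀,…,x₄ = 0, 0.25, 0.5, 0.75, 1.
f(x) = -2x⁴ + 4x³ + 3x² + 4x + 3: f₀=3, f₁=4.2421875, f₂=6.125, f₃=8.7421875, f₄=12.
(h/3)·[f₀ + 4f₁ + 2f₂ + 4f₃ + f₄] = 0.083333·(79.1875) = 6.5990.

6.5990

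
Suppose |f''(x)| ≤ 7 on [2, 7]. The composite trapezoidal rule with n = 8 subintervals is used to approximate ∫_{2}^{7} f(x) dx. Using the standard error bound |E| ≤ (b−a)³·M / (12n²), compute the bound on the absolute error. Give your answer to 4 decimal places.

|E| ≤ (5)³·7 / (12·8²) = 875/768 = 1.1393.

1.1393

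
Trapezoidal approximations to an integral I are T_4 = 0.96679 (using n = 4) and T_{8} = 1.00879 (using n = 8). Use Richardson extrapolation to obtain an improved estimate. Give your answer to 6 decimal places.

1.022790

R = (4·T_{8} − T_4) / 3 = (4·1.00879 − 0.96679)/3 = (3.06837)/3 = 1.022790.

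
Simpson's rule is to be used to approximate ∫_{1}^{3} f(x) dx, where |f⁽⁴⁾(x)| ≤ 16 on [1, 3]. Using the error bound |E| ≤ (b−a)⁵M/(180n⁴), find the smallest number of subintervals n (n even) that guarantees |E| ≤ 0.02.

Need 512/(180n⁴) ≤ 0.02.
n⁴ ≥ 512/(180·0.02) = 142.222 ⇒ n ≥ 3.4534, so the smallest even n is 4. (n must be even for Simpson's rule.)

4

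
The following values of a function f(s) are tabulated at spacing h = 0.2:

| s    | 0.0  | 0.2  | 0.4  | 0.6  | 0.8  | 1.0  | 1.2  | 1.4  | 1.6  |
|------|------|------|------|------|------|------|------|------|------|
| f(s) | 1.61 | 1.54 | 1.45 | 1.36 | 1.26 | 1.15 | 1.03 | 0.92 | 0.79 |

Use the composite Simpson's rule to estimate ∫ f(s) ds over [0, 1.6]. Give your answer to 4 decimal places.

h = 0.2, n = 8.
(h/3)·[y₀ + 4y₁ + 2y₂ + 4y₃ + 2y₄ + 4y₅ + 2y₆ + 4y₇ + y₈] = 0.066667·(29.76) = 1.9840.

1.9840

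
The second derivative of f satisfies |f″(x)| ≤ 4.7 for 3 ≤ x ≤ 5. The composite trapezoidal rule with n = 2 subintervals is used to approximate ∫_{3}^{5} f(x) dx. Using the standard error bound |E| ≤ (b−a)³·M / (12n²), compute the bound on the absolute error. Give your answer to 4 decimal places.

|E| ≤ (2)³·4.7 / (12·2²) = 37.6/48 = 0.7833.

0.7833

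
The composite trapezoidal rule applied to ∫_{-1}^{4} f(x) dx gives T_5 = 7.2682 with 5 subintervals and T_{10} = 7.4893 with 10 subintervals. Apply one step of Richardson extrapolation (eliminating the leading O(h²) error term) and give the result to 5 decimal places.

7.56300

R = (4·T_{10} − T_5) / 3 = (4·7.4893 − 7.2682)/3 = (22.6890)/3 = 7.56300.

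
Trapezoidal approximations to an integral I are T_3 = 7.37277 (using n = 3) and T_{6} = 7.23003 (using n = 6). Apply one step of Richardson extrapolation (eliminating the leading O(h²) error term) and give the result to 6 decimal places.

R = (4·T_{6} − T_3) / 3 = (4·7.23003 − 7.37277)/3 = (21.54735)/3 = 7.182450.

7.182450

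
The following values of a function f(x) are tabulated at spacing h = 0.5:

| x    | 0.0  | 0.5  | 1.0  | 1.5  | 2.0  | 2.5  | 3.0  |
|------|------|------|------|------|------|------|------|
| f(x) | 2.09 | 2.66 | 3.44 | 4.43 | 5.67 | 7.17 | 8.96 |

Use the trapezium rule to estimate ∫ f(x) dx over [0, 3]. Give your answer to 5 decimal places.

14.44750

h = 0.5, n = 6.
(h/2)·[y₀ + 2y₁ + 2y₂ + 2y₃ + 2y₄ + 2y₅ + y₆] = 0.25·(57.79) = 14.44750.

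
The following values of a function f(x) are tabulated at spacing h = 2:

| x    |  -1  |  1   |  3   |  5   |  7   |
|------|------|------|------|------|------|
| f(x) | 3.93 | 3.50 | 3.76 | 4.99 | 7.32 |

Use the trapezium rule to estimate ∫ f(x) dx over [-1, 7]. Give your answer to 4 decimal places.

35.7500

h = 2, n = 4.
(h/2)·[y₀ + 2y₁ + 2y₂ + 2y₃ + y₄] = 1·(35.75) = 35.7500.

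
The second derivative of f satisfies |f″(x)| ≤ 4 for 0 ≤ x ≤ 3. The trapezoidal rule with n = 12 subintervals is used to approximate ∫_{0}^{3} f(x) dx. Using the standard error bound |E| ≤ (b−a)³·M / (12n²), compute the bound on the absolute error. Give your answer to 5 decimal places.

0.06250

|E| ≤ (3)³·4 / (12·12²) = 108/1728 = 0.06250.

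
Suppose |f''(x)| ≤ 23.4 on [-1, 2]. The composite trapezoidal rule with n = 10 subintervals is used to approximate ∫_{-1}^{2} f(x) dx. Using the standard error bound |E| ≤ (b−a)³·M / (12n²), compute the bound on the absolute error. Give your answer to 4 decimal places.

0.5265

|E| ≤ (3)³·23.4 / (12·10²) = 631.8/1200 = 0.5265.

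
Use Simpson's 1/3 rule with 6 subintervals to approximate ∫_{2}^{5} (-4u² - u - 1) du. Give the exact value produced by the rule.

h = (5 − 2)/6 = 0.5.
Nodes u₀,…,u₆ = 2, 2.5, 3, 3.5, 4, 4.5, 5.
f(u) = -4u² - u - 1: f₀=-19, f₁=-28.5, f₂=-40, f₃=-53.5, f₄=-69, f₅=-86.5, f₆=-106.
(h/3)·[f₀ + 4f₁ + 2f₂ + 4f₃ + 2f₄ + 4f₅ + f₆] = 0.166667·(-1017) = -169.5.

-169.5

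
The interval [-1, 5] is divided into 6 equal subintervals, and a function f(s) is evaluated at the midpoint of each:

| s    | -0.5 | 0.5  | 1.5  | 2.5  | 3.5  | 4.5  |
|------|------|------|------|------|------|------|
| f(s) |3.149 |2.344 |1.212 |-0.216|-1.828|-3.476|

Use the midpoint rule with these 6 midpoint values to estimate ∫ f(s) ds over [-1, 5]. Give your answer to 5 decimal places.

h = 1, n = 6.
h·[y(m₁) + y(m₂) + y(m₃) + y(m₄) + y(m₅) + y(m₆)] = 1·(1.185) = 1.18500.

1.18500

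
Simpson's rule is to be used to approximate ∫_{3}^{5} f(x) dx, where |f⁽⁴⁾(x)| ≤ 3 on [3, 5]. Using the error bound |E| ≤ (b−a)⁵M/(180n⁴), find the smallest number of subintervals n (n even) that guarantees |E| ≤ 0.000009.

16

Need 96/(180n⁴) ≤ 0.000009.
n⁴ ≥ 96/(180·0.000009) = 59259.3 ⇒ n ≥ 15.6023, so the smallest even n is 16. (n must be even for Simpson's rule.)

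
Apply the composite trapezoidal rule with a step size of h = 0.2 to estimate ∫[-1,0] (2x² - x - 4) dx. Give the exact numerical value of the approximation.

h = (0 − (-1))/5 = 0.2.
Nodes x₀,…,x₅ = -1, -0.8, -0.6, -0.4, -0.2, 0.
f(x) = 2x² - x - 4: f₀=-1, f₁=-1.92, f₂=-2.68, f₃=-3.28, f₄=-3.72, f₅=-4.
(h/2)·[f₀ + 2f₁ + 2f₂ + 2f₃ + 2f₄ + f₅] = 0.1·(-28.2) = -2.82.

-2.82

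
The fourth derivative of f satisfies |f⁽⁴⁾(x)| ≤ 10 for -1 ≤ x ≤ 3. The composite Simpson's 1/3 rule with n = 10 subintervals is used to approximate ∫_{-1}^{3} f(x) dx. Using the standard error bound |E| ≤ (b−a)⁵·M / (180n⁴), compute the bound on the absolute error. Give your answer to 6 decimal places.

|E| ≤ (4)⁵·10 / (180·10⁴) = 10240/1800000 = 0.005689.

0.005689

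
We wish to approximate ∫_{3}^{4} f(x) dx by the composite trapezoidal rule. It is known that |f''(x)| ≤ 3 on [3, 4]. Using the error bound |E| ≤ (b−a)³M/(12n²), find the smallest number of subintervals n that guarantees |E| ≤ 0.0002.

36

Need 3/(12n²) ≤ 0.0002.
n² ≥ 3/(12·0.0002) = 1250 ⇒ n ≥ 35.3553, so the smallest n is 36.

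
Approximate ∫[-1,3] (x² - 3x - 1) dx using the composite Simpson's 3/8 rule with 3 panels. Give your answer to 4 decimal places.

h = (3 − (-1))/3 = 1.333333.
Nodes x₀,…,x₃ = -1, 0.333333, 1.666667, 3.
f(x) = x² - 3x - 1: f₀=3, f₁=-1.888889, f₂=-3.222222, f₃=-1.
(3h/8)·[f₀ + 3f₁ + 3f₂ + f₃] = 0.5·(-13.333333) = -6.6667.

-6.6667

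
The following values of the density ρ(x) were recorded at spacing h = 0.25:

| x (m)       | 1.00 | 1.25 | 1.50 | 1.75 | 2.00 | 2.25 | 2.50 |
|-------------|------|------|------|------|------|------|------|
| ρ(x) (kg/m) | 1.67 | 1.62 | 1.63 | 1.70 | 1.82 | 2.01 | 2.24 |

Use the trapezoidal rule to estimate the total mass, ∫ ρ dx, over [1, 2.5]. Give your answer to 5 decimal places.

h = 0.25, n = 6.
(h/2)·[y₀ + 2y₁ + 2y₂ + 2y₃ + 2y₄ + 2y₅ + y₆] = 0.125·(21.47) = 2.68375.

2.68375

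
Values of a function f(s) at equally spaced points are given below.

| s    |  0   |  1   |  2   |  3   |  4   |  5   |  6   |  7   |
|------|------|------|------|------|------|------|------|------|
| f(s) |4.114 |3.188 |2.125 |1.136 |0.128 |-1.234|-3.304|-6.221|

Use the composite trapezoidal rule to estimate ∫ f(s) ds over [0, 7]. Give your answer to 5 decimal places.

0.98550

h = 1, n = 7.
(h/2)·[y₀ + 2y₁ + 2y₂ + 2y₃ + 2y₄ + 2y₅ + 2y₆ + y₇] = 0.5·(1.971) = 0.98550.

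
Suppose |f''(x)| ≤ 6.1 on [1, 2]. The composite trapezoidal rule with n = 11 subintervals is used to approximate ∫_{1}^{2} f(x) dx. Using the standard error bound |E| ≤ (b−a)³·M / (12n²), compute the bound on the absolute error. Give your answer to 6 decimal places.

|E| ≤ (1)³·6.1 / (12·11²) = 6.1/1452 = 0.004201.

0.004201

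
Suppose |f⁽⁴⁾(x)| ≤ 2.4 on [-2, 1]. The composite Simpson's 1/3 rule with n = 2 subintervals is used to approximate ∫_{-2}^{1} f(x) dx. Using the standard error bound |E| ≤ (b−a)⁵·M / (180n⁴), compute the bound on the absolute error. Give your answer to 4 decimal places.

0.2025

|E| ≤ (3)⁵·2.4 / (180·2⁴) = 583.2/2880 = 0.2025.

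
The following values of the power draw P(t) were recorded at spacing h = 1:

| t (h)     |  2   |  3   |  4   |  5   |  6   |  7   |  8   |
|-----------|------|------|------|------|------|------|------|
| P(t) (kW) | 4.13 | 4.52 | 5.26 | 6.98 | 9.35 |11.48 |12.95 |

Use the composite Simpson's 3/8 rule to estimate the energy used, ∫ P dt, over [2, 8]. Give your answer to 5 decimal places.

46.07625

h = 1, n = 6.
(3h/8)·[y₀ + 3y₁ + 3y₂ + 2y₃ + 3y₄ + 3y₅ + y₆] = 0.375·(122.87) = 46.07625.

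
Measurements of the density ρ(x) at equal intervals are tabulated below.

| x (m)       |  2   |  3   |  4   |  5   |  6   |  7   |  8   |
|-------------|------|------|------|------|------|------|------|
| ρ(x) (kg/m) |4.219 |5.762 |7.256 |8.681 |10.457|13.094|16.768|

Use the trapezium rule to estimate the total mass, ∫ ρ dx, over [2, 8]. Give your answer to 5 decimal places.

h = 1, n = 6.
(h/2)·[y₀ + 2y₁ + 2y₂ + 2y₃ + 2y₄ + 2y₅ + y₆] = 0.5·(111.487) = 55.74350.

55.74350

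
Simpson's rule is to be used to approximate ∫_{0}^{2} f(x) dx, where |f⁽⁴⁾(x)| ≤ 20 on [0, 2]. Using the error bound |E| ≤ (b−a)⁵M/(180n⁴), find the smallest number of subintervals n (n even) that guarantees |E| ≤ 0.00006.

Need 640/(180n⁴) ≤ 0.00006.
n⁴ ≥ 640/(180·0.00006) = 59259.3 ⇒ n ≥ 15.6023, so the smallest even n is 16. (n must be even for Simpson's rule.)

16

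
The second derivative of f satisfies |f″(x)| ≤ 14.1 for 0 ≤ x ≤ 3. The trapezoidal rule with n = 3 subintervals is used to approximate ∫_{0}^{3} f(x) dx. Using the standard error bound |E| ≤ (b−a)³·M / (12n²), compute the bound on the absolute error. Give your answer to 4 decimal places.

3.5250

|E| ≤ (3)³·14.1 / (12·3²) = 380.7/108 = 3.5250.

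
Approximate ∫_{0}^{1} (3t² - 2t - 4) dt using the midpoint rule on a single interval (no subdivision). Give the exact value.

-4.25

M = (b−a)·f(0.5) = 1·(-4.25) = -4.25.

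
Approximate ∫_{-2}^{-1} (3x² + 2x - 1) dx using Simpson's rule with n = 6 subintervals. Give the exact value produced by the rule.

3

h = (-1 − (-2))/6 = 0.166667.
Nodes x₀,…,x₆ = -2, -1.833333, -1.666667, -1.5, -1.333333, -1.166667, -1.
f(x) = 3x² + 2x - 1: f₀=7, f₁=5.416667, f₂=4, f₃=2.75, f₄=1.666667, f₅=0.75, f₆=0.
(h/3)·[f₀ + 4f₁ + 2f₂ + 4f₃ + 2f₄ + 4f₅ + f₆] = 0.055556·(54) = 3.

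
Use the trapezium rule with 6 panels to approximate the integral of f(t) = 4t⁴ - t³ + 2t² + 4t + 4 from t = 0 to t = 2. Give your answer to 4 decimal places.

44.0782

h = (2 − 0)/6 = 0.333333.
Nodes t₀,…,t₆ = 0, 0.333333, 0.666667, 1, 1.333333, 1.666667, 2.
f(t) = 4t⁴ - t³ + 2t² + 4t + 4: f₀=4, f₁=5.567901, f₂=8.049383, f₃=13, f₄=23.160494, f₅=42.456790, f₆=76.
(h/2)·[f₀ + 2f₁ + 2f₂ + 2f₃ + 2f₄ + 2f₅ + f₆] = 0.166667·(264.469136) = 44.0782.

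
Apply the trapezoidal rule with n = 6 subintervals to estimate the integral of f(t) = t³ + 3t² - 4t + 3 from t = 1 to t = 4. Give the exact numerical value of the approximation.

h = (4 − 1)/6 = 0.5.
Nodes t₀,…,t₆ = 1, 1.5, 2, 2.5, 3, 3.5, 4.
f(t) = t³ + 3t² - 4t + 3: f₀=3, f₁=7.125, f₂=15, f₃=27.375, f₄=45, f₅=68.625, f₆=99.
(h/2)·[f₀ + 2f₁ + 2f₂ + 2f₃ + 2f₄ + 2f₅ + f₆] = 0.25·(428.25) = 107.0625.

107.0625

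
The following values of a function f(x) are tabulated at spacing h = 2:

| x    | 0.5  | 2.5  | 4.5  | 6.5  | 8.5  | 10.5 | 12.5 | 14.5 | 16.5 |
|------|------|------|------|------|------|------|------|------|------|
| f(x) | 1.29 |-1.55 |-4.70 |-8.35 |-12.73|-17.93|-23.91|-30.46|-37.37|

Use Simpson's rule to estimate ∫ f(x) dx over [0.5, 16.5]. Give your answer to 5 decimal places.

h = 2, n = 8.
(h/3)·[y₀ + 4y₁ + 2y₂ + 4y₃ + 2y₄ + 4y₅ + 2y₆ + 4y₇ + y₈] = 0.666667·(-351.92) = -234.61333.

-234.61333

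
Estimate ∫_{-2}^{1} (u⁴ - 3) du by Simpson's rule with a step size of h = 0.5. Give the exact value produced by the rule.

-2.375

h = (1 − (-2))/6 = 0.5.
Nodes u₀,…,u₆ = -2, -1.5, -1, -0.5, 0, 0.5, 1.
f(u) = u⁴ - 3: f₀=13, f₁=2.0625, f₂=-2, f₃=-2.9375, f₄=-3, f₅=-2.9375, f₆=-2.
(h/3)·[f₀ + 4f₁ + 2f₂ + 4f₃ + 2f₄ + 4f₅ + f₆] = 0.166667·(-14.25) = -2.375.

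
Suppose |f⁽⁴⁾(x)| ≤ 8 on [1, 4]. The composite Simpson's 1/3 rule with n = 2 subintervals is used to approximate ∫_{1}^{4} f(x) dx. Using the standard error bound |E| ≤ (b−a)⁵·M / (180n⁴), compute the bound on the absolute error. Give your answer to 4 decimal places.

0.6750

|E| ≤ (3)⁵·8 / (180·2⁴) = 1944/2880 = 0.6750.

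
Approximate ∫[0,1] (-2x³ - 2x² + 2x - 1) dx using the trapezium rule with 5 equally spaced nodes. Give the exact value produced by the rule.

-1.21875

h = (1 − 0)/4 = 0.25.
Nodes x₀,…,x₄ = 0, 0.25, 0.5, 0.75, 1.
f(x) = -2x³ - 2x² + 2x - 1: f₀=-1, f₁=-0.65625, f₂=-0.75, f₃=-1.46875, f₄=-3.
(h/2)·[f₀ + 2f₁ + 2f₂ + 2f₃ + f₄] = 0.125·(-9.75) = -1.21875.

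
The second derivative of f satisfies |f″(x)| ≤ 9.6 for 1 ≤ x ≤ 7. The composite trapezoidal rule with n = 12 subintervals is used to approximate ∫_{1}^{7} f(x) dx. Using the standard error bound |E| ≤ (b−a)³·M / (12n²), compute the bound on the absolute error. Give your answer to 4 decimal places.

|E| ≤ (6)³·9.6 / (12·12²) = 2073.6/1728 = 1.2000.

1.2000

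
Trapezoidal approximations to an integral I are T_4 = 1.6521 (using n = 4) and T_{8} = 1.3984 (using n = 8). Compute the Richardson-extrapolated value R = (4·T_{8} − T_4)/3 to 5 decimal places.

R = (4·T_{8} − T_4) / 3 = (4·1.3984 − 1.6521)/3 = (3.9415)/3 = 1.31383.

1.31383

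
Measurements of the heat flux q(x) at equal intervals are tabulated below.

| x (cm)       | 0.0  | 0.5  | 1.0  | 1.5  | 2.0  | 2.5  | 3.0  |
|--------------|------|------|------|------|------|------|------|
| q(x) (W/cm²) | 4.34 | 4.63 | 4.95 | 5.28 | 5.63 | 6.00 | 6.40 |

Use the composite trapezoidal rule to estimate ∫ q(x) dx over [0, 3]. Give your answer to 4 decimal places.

15.9300

h = 0.5, n = 6.
(h/2)·[y₀ + 2y₁ + 2y₂ + 2y₃ + 2y₄ + 2y₅ + y₆] = 0.25·(63.72) = 15.9300.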